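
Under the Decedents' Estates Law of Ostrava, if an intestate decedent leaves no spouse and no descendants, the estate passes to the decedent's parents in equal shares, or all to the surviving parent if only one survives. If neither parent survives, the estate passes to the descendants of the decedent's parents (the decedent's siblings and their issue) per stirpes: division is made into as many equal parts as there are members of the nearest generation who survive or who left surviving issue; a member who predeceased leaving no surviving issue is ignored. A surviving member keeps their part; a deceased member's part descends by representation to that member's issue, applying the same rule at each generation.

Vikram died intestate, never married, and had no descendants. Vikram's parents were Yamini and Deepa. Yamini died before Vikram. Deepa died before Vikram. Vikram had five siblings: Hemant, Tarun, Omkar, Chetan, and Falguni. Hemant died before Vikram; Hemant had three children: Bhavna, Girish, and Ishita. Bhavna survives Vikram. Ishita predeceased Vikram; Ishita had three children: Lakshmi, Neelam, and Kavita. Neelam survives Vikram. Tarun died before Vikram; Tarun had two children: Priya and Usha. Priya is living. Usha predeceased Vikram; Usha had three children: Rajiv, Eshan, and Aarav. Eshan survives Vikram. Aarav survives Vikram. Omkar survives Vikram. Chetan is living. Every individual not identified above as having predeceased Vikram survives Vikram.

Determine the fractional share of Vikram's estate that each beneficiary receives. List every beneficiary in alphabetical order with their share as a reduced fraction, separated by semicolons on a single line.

Neither parent survives and there are no descendants, so the estate passes to Vikram's siblings and their issue per stirpes.
The estate is divided into 5 equal shares of 1/5 among Hemant, Tarun, Omkar, Chetan, Falguni.
Hemant predeceased; the 1/5 allotted to Hemant's branch passes to Hemant's issue by representation.
The 1/5 is divided into 3 equal shares of 1/15 among Bhavna, Girish, Ishita.
Bhavna is living and takes 1/15.
Girish is living and takes 1/15.
Ishita predeceased; the 1/15 allotted to Ishita's branch passes to Ishita's issue by representation.
The 1/15 is divided into 3 equal shares of 1/45 among Lakshmi, Neelam, Kavita.
Lakshmi is living and takes 1/45.
Neelam is living and takes 1/45.
Kavita is living and takes 1/45.
Tarun predeceased; the 1/5 allotted to Tarun's branch passes to Tarun's issue by representation.
The 1/5 is divided into 2 equal shares of 1/10 among Priya, Usha.
Priya is living and takes 1/10.
Usha predeceased; the 1/10 allotted to Usha's branch passes to Usha's issue by representation.
The 1/10 is divided into 3 equal shares of 1/30 among Rajiv, Eshan, Aarav.
Rajiv is living and takes 1/30.
Eshan is living and takes 1/30.
Aarav is living and takes 1/30.
Omkar is living and takes 1/5.
Chetan is living and takes 1/5.
Falguni is living and takes 1/5.

Aarav 1/30; Bhavna 1/15; Chetan 1/5; Eshan 1/30; Falguni 1/5; Girish 1/15; Kavita 1/45; Lakshmi 1/45; Neelam 1/45; Omkar 1/5; Priya 1/10; Rajiv 1/30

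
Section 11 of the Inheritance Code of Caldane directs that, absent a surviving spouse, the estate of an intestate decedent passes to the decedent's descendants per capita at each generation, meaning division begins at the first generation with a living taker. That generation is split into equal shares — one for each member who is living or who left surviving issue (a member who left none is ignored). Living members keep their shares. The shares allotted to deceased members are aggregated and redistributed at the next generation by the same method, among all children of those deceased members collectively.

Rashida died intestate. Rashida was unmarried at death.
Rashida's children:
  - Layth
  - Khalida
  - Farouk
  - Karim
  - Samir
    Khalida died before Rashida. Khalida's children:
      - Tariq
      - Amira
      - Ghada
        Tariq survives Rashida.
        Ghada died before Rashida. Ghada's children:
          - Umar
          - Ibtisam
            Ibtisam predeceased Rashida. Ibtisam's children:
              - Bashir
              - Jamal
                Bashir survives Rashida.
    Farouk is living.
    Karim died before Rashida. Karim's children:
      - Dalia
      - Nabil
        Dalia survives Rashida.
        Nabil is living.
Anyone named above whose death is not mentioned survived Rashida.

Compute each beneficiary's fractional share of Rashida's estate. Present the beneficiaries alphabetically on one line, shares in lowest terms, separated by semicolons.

Amira 2/25; Bashir 1/50; Dalia 2/25; Farouk 1/5; Jamal 1/50; Layth 1/5; Nabil 2/25; Samir 1/5; Tariq 2/25; Umar 1/25

There is no surviving spouse, so the entire estate passes to Rashida's descendants per capita at each generation.
At generation 1 (Layth, Khalida, Farouk, Karim, Samir) there are 5 shares of (1)/5 = 1/5 each.
Living: Layth, Farouk, and Samir — each takes 1/5.
Deceased: Khalida and Karim. Their combined 2/5 is pooled and carried to generation 2.
At generation 2 (Tariq, Amira, Ghada, Dalia, Nabil) there are 5 shares of (2/5)/5 = 2/25 each.
Living: Tariq, Amira, Dalia, and Nabil — each takes 2/25.
Deceased: Ghada. That 2/25 share is carried to generation 3.
At generation 3 (Umar, Ibtisam) there are 2 shares of (2/25)/2 = 1/25 each.
Living: Umar — each takes 1/25.
Deceased: Ibtisam. That 1/25 share is carried to generation 4.
At generation 4 (Bashir, Jamal) there are 2 shares of (1/25)/2 = 1/50 each.
Living: Bashir and Jamal — each takes 1/50.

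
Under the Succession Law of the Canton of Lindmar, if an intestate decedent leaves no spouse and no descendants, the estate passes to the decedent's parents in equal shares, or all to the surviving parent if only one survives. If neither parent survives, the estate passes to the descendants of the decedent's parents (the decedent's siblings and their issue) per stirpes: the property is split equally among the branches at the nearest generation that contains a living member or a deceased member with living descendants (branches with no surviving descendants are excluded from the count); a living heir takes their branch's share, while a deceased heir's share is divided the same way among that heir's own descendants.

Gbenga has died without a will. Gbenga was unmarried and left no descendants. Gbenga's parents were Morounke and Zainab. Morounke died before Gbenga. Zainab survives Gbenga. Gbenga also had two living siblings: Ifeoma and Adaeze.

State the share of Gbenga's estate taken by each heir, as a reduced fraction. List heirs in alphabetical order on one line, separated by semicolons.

Only one parent, Zainab, survives, so Zainab takes the entire estate. The siblings take nothing because a surviving parent has priority.

Zainab 1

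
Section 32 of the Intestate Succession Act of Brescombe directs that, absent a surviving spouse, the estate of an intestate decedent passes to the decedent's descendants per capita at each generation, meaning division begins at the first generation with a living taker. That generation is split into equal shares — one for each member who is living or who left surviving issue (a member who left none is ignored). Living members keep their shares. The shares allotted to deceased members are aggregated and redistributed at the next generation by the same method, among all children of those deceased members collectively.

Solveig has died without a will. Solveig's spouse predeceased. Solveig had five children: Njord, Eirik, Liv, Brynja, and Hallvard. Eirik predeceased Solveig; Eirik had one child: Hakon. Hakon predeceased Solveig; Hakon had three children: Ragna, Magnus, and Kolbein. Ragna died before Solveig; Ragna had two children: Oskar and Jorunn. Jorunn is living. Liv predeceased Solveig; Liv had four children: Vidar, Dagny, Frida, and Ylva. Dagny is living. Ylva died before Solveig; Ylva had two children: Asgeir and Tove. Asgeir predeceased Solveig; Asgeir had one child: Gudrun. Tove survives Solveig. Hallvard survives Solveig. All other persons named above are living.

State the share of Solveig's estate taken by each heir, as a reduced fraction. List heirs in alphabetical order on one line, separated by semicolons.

There is no surviving spouse, so the entire estate passes to Solveig's descendants per capita at each generation.
At generation 1 (Njord, Eirik, Liv, Brynja, Hallvard) there are 5 shares of (1)/5 = 1/5 each.
Living: Njord, Brynja, and Hallvard — each takes 1/5.
Deceased: Eirik and Liv. Their combined 2/5 is pooled and carried to generation 2.
At generation 2 (Hakon, Vidar, Dagny, Frida, Ylva) there are 5 shares of (2/5)/5 = 2/25 each.
Living: Vidar, Dagny, and Frida — each takes 2/25.
Deceased: Hakon and Ylva. Their combined 4/25 is pooled and carried to generation 3.
At generation 3 (Ragna, Magnus, Kolbein, Asgeir, Tove) there are 5 shares of (4/25)/5 = 4/125 each.
Living: Magnus, Kolbein, and Tove — each takes 4/125.
Deceased: Ragna and Asgeir. Their combined 8/125 is pooled and carried to generation 4.
At generation 4 (Oskar, Jorunn, Gudrun) there are 3 shares of (8/125)/3 = 8/375 each.
Living: Oskar, Jorunn, and Gudrun — each takes 8/375.

Brynja 1/5; Dagny 2/25; Frida 2/25; Gudrun 8/375; Hallvard 1/5; Jorunn 8/375; Kolbein 4/125; Magnus 4/125; Njord 1/5; Oskar 8/375; Tove 4/125; Vidar 2/25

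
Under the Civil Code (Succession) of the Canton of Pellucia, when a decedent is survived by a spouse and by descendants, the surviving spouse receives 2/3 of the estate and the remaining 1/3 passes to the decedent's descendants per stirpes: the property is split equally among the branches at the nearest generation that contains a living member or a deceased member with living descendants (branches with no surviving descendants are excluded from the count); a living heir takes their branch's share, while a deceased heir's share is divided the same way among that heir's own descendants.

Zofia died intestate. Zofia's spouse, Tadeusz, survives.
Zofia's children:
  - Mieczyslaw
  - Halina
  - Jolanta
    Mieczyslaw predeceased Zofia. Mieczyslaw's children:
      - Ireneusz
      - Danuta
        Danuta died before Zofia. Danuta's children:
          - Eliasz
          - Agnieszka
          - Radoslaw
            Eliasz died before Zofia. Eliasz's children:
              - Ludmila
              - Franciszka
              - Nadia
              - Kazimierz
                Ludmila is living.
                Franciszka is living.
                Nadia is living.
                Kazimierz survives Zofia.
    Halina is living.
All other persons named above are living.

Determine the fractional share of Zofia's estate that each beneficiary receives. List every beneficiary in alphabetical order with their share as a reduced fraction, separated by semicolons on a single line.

Agnieszka 1/54; Franciszka 1/216; Halina 1/9; Ireneusz 1/18; Jolanta 1/9; Kazimierz 1/216; Ludmila 1/216; Nadia 1/216; Radoslaw 1/54; Tadeusz 2/3

Tadeusz, as surviving spouse, takes 2/3.
The remaining 1/3 passes to Zofia's descendants per stirpes.
The 1/3 is divided into 3 equal shares of 1/9 among Mieczyslaw, Halina, Jolanta.
Mieczyslaw predeceased; the 1/9 allotted to Mieczyslaw's branch passes to Mieczyslaw's issue by representation.
The 1/9 is divided into 2 equal shares of 1/18 among Ireneusz, Danuta.
Ireneusz is living and takes 1/18.
Danuta predeceased; the 1/18 allotted to Danuta's branch passes to Danuta's issue by representation.
The 1/18 is divided into 3 equal shares of 1/54 among Eliasz, Agnieszka, Radoslaw.
Eliasz predeceased; the 1/54 allotted to Eliasz's branch passes to Eliasz's issue by representation.
The 1/54 is divided into 4 equal shares of 1/216 among Ludmila, Franciszka, Nadia, Kazimierz.
Ludmila is living and takes 1/216.
Franciszka is living and takes 1/216.
Nadia is living and takes 1/216.
Kazimierz is living and takes 1/216.
Agnieszka is living and takes 1/54.
Radoslaw is living and takes 1/54.
Halina is living and takes 1/9.
Jolanta is living and takes 1/9.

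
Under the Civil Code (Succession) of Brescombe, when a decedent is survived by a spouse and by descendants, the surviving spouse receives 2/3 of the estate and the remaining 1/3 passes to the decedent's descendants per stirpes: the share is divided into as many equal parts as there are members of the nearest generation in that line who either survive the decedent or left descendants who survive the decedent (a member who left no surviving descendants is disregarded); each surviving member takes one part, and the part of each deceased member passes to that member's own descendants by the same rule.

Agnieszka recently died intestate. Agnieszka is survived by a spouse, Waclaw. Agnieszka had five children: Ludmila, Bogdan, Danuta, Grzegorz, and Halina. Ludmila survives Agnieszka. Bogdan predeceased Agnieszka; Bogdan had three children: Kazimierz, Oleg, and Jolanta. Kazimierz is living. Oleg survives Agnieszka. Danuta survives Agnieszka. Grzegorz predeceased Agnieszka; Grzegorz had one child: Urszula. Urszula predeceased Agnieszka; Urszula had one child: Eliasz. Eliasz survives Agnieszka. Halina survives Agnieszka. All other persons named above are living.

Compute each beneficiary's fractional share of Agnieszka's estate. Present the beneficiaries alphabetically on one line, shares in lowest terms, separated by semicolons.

Danuta 1/15; Eliasz 1/15; Halina 1/15; Jolanta 1/45; Kazimierz 1/45; Ludmila 1/15; Oleg 1/45; Waclaw 2/3

Waclaw, as surviving spouse, takes 2/3.
The remaining 1/3 passes to Agnieszka's descendants per stirpes.
The 1/3 is divided into 5 equal shares of 1/15 among Ludmila, Bogdan, Danuta, Grzegorz, Halina.
Ludmila is living and takes 1/15.
Bogdan predeceased; the 1/15 allotted to Bogdan's branch passes to Bogdan's issue by representation.
The 1/15 is divided into 3 equal shares of 1/45 among Kazimierz, Oleg, Jolanta.
Kazimierz is living and takes 1/45.
Oleg is living and takes 1/45.
Jolanta is living and takes 1/45.
Danuta is living and takes 1/15.
Grzegorz predeceased; the 1/15 allotted to Grzegorz's branch passes to Grzegorz's issue by representation.
Urszula's line is the sole branch at this level, so the full 1/15 passes to Urszula's issue by representation.
Eliasz is the sole taker at this level and receives the full 1/15.
Halina is living and takes 1/15.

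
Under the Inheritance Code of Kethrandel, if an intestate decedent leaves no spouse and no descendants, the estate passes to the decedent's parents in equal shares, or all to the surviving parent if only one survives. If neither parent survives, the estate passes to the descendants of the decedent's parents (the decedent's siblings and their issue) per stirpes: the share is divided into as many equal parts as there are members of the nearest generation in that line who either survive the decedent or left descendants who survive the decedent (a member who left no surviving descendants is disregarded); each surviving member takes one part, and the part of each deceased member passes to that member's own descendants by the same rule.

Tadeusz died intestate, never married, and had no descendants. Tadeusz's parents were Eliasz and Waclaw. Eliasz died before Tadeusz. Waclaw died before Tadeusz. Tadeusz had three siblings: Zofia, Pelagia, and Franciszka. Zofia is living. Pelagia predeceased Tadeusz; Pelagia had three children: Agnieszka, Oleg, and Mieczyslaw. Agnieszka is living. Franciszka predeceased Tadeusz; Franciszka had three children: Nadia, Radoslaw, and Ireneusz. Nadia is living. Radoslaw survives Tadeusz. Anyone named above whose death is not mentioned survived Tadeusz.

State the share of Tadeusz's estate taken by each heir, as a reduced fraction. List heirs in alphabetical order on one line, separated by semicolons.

Agnieszka 1/9; Ireneusz 1/9; Mieczyslaw 1/9; Nadia 1/9; Oleg 1/9; Radoslaw 1/9; Zofia 1/3

Neither parent survives and there are no descendants, so the estate passes to Tadeusz's siblings and their issue per stirpes.
The estate is divided into 3 equal shares of 1/3 among Zofia, Pelagia, Franciszka.
Zofia is living and takes 1/3.
Pelagia predeceased; the 1/3 allotted to Pelagia's branch passes to Pelagia's issue by representation.
The 1/3 is divided into 3 equal shares of 1/9 among Agnieszka, Oleg, Mieczyslaw.
Agnieszka is living and takes 1/9.
Oleg is living and takes 1/9.
Mieczyslaw is living and takes 1/9.
Franciszka predeceased; the 1/3 allotted to Franciszka's branch passes to Franciszka's issue by representation.
The 1/3 is divided into 3 equal shares of 1/9 among Nadia, Radoslaw, Ireneusz.
Nadia is living and takes 1/9.
Radoslaw is living and takes 1/9.
Ireneusz is living and takes 1/9.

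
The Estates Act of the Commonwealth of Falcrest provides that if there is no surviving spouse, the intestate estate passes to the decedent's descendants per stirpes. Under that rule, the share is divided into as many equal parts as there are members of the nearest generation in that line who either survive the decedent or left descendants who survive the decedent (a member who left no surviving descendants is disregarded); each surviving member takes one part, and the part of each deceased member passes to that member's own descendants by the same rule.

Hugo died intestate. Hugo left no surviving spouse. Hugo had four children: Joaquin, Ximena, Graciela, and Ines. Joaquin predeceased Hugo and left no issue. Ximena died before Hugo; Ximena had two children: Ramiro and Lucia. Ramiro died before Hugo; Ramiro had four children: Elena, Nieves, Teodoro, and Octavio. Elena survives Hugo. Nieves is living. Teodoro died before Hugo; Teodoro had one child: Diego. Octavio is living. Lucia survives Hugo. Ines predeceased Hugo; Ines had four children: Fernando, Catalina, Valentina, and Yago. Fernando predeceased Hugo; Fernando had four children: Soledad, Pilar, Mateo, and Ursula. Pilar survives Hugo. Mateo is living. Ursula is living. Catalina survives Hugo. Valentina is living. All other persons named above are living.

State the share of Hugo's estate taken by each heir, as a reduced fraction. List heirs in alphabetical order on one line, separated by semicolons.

There is no surviving spouse, so the entire estate passes to Hugo's descendants per stirpes.
Joaquin left no surviving issue, so that branch lapses and is disregarded.
The estate is divided into 3 equal shares of 1/3 among Ximena, Graciela, Ines.
Ximena predeceased; the 1/3 allotted to Ximena's branch passes to Ximena's issue by representation.
The 1/3 is divided into 2 equal shares of 1/6 among Ramiro, Lucia.
Ramiro predeceased; the 1/6 allotted to Ramiro's branch passes to Ramiro's issue by representation.
The 1/6 is divided into 4 equal shares of 1/24 among Elena, Nieves, Teodoro, Octavio.
Elena is living and takes 1/24.
Nieves is living and takes 1/24.
Teodoro predeceased; the 1/24 allotted to Teodoro's branch passes to Teodoro's issue by representation.
Diego is the sole taker at this level and receives the full 1/24.
Octavio is living and takes 1/24.
Lucia is living and takes 1/6.
Graciela is living and takes 1/3.
Ines predeceased; the 1/3 allotted to Ines's branch passes to Ines's issue by representation.
The 1/3 is divided into 4 equal shares of 1/12 among Fernando, Catalina, Valentina, Yago.
Fernando predeceased; the 1/12 allotted to Fernando's branch passes to Fernando's issue by representation.
The 1/12 is divided into 4 equal shares of 1/48 among Soledad, Pilar, Mateo, Ursula.
Soledad is living and takes 1/48.
Pilar is living and takes 1/48.
Mateo is living and takes 1/48.
Ursula is living and takes 1/48.
Catalina is living and takes 1/12.
Valentina is living and takes 1/12.
Yago is living and takes 1/12.

Catalina 1/12; Diego 1/24; Elena 1/24; Graciela 1/3; Lucia 1/6; Mateo 1/48; Nieves 1/24; Octavio 1/24; Pilar 1/48; Soledad 1/48; Ursula 1/48; Valentina 1/12; Yago 1/12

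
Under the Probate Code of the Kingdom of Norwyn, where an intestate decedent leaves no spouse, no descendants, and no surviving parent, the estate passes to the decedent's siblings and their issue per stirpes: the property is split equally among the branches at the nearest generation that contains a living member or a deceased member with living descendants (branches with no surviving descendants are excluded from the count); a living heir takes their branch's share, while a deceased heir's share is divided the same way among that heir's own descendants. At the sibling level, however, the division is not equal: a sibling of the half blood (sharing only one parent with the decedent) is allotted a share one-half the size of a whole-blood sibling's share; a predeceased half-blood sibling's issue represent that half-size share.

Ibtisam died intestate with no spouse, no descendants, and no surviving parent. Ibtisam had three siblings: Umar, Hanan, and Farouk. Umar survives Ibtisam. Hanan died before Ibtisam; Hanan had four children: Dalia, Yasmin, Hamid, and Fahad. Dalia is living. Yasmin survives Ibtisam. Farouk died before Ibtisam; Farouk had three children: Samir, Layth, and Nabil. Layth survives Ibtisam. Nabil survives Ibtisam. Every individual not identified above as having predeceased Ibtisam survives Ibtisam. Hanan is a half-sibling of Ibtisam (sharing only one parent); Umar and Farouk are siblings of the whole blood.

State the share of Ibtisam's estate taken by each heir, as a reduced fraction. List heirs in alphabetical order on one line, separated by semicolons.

No spouse, descendants, or parent survives, so the estate passes to Ibtisam's siblings per stirpes.
Half-blood siblings count for one-half the weight of whole-blood siblings at the initial division.
Dividing 1 in proportion to weights (total weight 5/2): Umar (weight 1) → 2/5; Hanan (weight 1/2) → 1/5; Farouk (weight 1) → 2/5.
Umar is living and takes 2/5.
Hanan predeceased; the 1/5 allotted to Hanan's branch passes to Hanan's issue by representation.
The 1/5 is divided into 4 equal shares of 1/20 among Dalia, Yasmin, Hamid, Fahad.
Dalia is living and takes 1/20.
Yasmin is living and takes 1/20.
Hamid is living and takes 1/20.
Fahad is living and takes 1/20.
Farouk predeceased; the 2/5 allotted to Farouk's branch passes to Farouk's issue by representation.
The 2/5 is divided into 3 equal shares of 2/15 among Samir, Layth, Nabil.
Samir is living and takes 2/15.
Layth is living and takes 2/15.
Nabil is living and takes 2/15.

Dalia 1/20; Fahad 1/20; Hamid 1/20; Layth 2/15; Nabil 2/15; Samir 2/15; Umar 2/5; Yasmin 1/20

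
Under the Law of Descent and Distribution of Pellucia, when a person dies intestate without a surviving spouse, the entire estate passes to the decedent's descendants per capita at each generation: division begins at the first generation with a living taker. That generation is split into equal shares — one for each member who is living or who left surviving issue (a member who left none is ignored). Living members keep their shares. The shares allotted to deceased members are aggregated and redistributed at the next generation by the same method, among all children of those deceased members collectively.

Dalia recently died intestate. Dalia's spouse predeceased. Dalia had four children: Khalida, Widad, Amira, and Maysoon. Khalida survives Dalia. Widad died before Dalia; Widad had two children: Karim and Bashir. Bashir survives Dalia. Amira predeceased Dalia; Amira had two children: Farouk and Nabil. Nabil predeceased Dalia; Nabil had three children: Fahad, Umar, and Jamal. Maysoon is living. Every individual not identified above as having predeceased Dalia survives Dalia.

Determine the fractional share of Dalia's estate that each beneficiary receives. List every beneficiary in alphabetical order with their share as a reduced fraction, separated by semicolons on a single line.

There is no surviving spouse, so the entire estate passes to Dalia's descendants per capita at each generation.
At generation 1 (Khalida, Widad, Amira, Maysoon) there are 4 shares of (1)/4 = 1/4 each.
Living: Khalida and Maysoon — each takes 1/4.
Deceased: Widad and Amira. Their combined 1/2 is pooled and carried to generation 2.
At generation 2 (Karim, Bashir, Farouk, Nabil) there are 4 shares of (1/2)/4 = 1/8 each.
Living: Karim, Bashir, and Farouk — each takes 1/8.
Deceased: Nabil. That 1/8 share is carried to generation 3.
At generation 3 (Fahad, Umar, Jamal) there are 3 shares of (1/8)/3 = 1/24 each.
Living: Fahad, Umar, and Jamal — each takes 1/24.

Bashir 1/8; Fahad 1/24; Farouk 1/8; Jamal 1/24; Karim 1/8; Khalida 1/4; Maysoon 1/4; Umar 1/24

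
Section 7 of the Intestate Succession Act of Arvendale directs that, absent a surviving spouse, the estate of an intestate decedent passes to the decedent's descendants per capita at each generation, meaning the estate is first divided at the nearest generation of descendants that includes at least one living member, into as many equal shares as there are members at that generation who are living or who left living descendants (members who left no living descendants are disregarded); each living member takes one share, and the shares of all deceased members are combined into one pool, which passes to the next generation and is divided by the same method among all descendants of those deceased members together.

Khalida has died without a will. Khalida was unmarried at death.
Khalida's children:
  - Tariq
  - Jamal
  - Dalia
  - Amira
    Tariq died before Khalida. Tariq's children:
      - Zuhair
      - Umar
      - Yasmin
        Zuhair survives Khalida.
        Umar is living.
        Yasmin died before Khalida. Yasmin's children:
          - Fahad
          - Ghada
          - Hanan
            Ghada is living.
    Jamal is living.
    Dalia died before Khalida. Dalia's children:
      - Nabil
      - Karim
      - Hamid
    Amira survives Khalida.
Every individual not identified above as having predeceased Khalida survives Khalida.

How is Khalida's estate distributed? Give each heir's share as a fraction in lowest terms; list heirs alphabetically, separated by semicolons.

Amira 1/4; Fahad 1/36; Ghada 1/36; Hamid 1/12; Hanan 1/36; Jamal 1/4; Karim 1/12; Nabil 1/12; Umar 1/12; Zuhair 1/12

There is no surviving spouse, so the entire estate passes to Khalida's descendants per capita at each generation.
At generation 1 (Tariq, Jamal, Dalia, Amira) there are 4 shares of (1)/4 = 1/4 each.
Living: Jamal and Amira — each takes 1/4.
Deceased: Tariq and Dalia. Their combined 1/2 is pooled and carried to generation 2.
At generation 2 (Zuhair, Umar, Yasmin, Nabil, Karim, Hamid) there are 6 shares of (1/2)/6 = 1/12 each.
Living: Zuhair, Umar, Nabil, Karim, and Hamid — each takes 1/12.
Deceased: Yasmin. That 1/12 share is carried to generation 3.
At generation 3 (Fahad, Ghada, Hanan) there are 3 shares of (1/12)/3 = 1/36 each.
Living: Fahad, Ghada, and Hanan — each takes 1/36.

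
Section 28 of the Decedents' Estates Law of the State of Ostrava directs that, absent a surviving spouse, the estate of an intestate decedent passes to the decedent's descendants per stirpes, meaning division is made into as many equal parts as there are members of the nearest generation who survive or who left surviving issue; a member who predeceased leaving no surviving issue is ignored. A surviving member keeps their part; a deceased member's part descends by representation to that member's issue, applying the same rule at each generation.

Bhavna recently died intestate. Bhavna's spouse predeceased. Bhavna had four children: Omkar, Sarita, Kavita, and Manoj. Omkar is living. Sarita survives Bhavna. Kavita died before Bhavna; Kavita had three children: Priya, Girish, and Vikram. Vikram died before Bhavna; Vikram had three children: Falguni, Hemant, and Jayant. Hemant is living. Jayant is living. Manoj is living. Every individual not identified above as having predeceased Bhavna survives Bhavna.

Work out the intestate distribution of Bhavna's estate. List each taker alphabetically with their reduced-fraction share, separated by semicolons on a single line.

There is no surviving spouse, so the entire estate passes to Bhavna's descendants per stirpes.
The estate is divided into 4 equal shares of 1/4 among Omkar, Sarita, Kavita, Manoj.
Omkar is living and takes 1/4.
Sarita is living and takes 1/4.
Kavita predeceased; the 1/4 allotted to Kavita's branch passes to Kavita's issue by representation.
The 1/4 is divided into 3 equal shares of 1/12 among Priya, Girish, Vikram.
Priya is living and takes 1/12.
Girish is living and takes 1/12.
Vikram predeceased; the 1/12 allotted to Vikram's branch passes to Vikram's issue by representation.
The 1/12 is divided into 3 equal shares of 1/36 among Falguni, Hemant, Jayant.
Falguni is living and takes 1/36.
Hemant is living and takes 1/36.
Jayant is living and takes 1/36.
Manoj is living and takes 1/4.

Falguni 1/36; Girish 1/12; Hemant 1/36; Jayant 1/36; Manoj 1/4; Omkar 1/4; Priya 1/12; Sarita 1/4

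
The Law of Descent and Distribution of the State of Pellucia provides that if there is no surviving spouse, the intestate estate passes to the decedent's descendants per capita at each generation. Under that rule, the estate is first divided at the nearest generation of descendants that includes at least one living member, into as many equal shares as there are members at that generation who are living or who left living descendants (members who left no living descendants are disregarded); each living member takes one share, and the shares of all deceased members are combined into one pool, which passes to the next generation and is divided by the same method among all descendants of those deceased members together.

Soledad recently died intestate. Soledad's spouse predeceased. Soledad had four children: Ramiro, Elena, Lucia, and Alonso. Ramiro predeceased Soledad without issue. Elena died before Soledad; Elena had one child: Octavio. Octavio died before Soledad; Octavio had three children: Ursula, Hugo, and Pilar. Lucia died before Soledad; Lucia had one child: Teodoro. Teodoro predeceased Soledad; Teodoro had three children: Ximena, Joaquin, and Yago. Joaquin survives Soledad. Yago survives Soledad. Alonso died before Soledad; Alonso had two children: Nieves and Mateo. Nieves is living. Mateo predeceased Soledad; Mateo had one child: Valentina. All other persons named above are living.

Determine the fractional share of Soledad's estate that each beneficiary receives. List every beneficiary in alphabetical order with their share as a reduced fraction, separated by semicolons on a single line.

Hugo 3/28; Joaquin 3/28; Nieves 1/4; Pilar 3/28; Ursula 3/28; Valentina 3/28; Ximena 3/28; Yago 3/28

There is no surviving spouse, so the entire estate passes to Soledad's descendants per capita at each generation.
No one at generation 1 (Elena, Lucia, Alonso) is living; moving to the next generation.
At generation 2 (Octavio, Teodoro, Nieves, Mateo) there are 4 shares of (1)/4 = 1/4 each.
Living: Nieves — each takes 1/4.
Deceased: Octavio, Teodoro, and Mateo. Their combined 3/4 is pooled and carried to generation 3.
At generation 3 (Ursula, Hugo, Pilar, Ximena, Joaquin, Yago, Valentina) there are 7 shares of (3/4)/7 = 3/28 each.
Living: Ursula, Hugo, Pilar, Ximena, Joaquin, Yago, and Valentina — each takes 3/28.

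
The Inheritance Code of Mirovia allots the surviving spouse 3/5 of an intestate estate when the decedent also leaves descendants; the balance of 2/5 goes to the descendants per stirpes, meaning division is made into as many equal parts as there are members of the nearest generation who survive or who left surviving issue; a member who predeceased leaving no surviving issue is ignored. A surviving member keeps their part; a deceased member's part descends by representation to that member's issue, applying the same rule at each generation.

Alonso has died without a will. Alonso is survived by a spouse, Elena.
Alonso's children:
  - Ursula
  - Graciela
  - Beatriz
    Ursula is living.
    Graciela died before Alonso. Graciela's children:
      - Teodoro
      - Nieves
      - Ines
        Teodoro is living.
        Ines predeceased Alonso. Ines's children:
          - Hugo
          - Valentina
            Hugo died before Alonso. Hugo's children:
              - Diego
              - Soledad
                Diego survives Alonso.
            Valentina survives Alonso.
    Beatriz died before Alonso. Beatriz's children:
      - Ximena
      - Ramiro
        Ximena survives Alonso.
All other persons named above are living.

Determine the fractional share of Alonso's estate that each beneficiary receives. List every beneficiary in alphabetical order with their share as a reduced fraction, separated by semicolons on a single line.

Diego 1/90; Elena 3/5; Nieves 2/45; Ramiro 1/15; Soledad 1/90; Teodoro 2/45; Ursula 2/15; Valentina 1/45; Ximena 1/15

Elena, as surviving spouse, takes 3/5.
The remaining 2/5 passes to Alonso's descendants per stirpes.
The 2/5 is divided into 3 equal shares of 2/15 among Ursula, Graciela, Beatriz.
Ursula is living and takes 2/15.
Graciela predeceased; the 2/15 allotted to Graciela's branch passes to Graciela's issue by representation.
The 2/15 is divided into 3 equal shares of 2/45 among Teodoro, Nieves, Ines.
Teodoro is living and takes 2/45.
Nieves is living and takes 2/45.
Ines predeceased; the 2/45 allotted to Ines's branch passes to Ines's issue by representation.
The 2/45 is divided into 2 equal shares of 1/45 among Hugo, Valentina.
Hugo predeceased; the 1/45 allotted to Hugo's branch passes to Hugo's issue by representation.
The 1/45 is divided into 2 equal shares of 1/90 among Diego, Soledad.
Diego is living and takes 1/90.
Soledad is living and takes 1/90.
Valentina is living and takes 1/45.
Beatriz predeceased; the 2/15 allotted to Beatriz's branch passes to Beatriz's issue by representation.
The 2/15 is divided into 2 equal shares of 1/15 among Ximena, Ramiro.
Ximena is living and takes 1/15.
Ramiro is living and takes 1/15.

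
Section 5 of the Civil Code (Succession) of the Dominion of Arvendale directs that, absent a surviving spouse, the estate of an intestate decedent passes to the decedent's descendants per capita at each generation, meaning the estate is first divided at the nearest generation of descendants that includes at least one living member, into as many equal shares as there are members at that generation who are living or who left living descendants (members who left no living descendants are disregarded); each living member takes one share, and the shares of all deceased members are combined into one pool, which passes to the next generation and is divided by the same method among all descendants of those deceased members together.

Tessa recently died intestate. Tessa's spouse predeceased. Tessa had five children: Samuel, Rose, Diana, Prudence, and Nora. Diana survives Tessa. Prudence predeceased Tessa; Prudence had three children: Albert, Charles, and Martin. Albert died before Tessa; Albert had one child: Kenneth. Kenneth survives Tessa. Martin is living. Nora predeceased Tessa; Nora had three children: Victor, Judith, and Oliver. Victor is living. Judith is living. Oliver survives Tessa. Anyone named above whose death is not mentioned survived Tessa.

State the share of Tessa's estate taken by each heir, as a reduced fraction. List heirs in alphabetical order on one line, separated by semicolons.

Charles 1/15; Diana 1/5; Judith 1/15; Kenneth 1/15; Martin 1/15; Oliver 1/15; Rose 1/5; Samuel 1/5; Victor 1/15

There is no surviving spouse, so the entire estate passes to Tessa's descendants per capita at each generation.
At generation 1 (Samuel, Rose, Diana, Prudence, Nora) there are 5 shares of (1)/5 = 1/5 each.
Living: Samuel, Rose, and Diana — each takes 1/5.
Deceased: Prudence and Nora. Their combined 2/5 is pooled and carried to generation 2.
At generation 2 (Albert, Charles, Martin, Victor, Judith, Oliver) there are 6 shares of (2/5)/6 = 1/15 each.
Living: Charles, Martin, Victor, Judith, and Oliver — each takes 1/15.
Deceased: Albert. That 1/15 share is carried to generation 3.
At generation 3 (Kenneth) there are 1 shares of (1/15)/1 = 1/15 each.
Living: Kenneth — each takes 1/15.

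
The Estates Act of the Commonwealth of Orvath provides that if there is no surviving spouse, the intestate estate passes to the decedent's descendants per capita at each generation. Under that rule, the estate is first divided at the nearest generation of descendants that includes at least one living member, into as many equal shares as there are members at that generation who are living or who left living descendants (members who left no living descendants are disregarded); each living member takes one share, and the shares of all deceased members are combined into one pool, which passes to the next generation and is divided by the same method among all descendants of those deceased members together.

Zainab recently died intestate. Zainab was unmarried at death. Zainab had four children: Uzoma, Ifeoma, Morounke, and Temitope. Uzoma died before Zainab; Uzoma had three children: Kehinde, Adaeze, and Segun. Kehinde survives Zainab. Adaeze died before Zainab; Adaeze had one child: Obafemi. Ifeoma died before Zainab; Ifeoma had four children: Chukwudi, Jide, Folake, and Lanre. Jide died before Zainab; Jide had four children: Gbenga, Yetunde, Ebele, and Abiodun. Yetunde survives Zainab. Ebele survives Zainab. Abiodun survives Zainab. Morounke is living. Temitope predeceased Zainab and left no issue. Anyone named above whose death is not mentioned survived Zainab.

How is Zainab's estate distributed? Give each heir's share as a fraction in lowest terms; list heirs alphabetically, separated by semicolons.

There is no surviving spouse, so the entire estate passes to Zainab's descendants per capita at each generation.
At generation 1 (Uzoma, Ifeoma, Morounke) there are 3 shares of (1)/3 = 1/3 each.
Living: Morounke — each takes 1/3.
Deceased: Uzoma and Ifeoma. Their combined 2/3 is pooled and carried to generation 2.
At generation 2 (Kehinde, Adaeze, Segun, Chukwudi, Jide, Folake, Lanre) there are 7 shares of (2/3)/7 = 2/21 each.
Living: Kehinde, Segun, Chukwudi, Folake, and Lanre — each takes 2/21.
Deceased: Adaeze and Jide. Their combined 4/21 is pooled and carried to generation 3.
At generation 3 (Obafemi, Gbenga, Yetunde, Ebele, Abiodun) there are 5 shares of (4/21)/5 = 4/105 each.
Living: Obafemi, Gbenga, Yetunde, Ebele, and Abiodun — each takes 4/105.

Abiodun 4/105; Chukwudi 2/21; Ebele 4/105; Folake 2/21; Gbenga 4/105; Kehinde 2/21; Lanre 2/21; Morounke 1/3; Obafemi 4/105; Segun 2/21; Yetunde 4/105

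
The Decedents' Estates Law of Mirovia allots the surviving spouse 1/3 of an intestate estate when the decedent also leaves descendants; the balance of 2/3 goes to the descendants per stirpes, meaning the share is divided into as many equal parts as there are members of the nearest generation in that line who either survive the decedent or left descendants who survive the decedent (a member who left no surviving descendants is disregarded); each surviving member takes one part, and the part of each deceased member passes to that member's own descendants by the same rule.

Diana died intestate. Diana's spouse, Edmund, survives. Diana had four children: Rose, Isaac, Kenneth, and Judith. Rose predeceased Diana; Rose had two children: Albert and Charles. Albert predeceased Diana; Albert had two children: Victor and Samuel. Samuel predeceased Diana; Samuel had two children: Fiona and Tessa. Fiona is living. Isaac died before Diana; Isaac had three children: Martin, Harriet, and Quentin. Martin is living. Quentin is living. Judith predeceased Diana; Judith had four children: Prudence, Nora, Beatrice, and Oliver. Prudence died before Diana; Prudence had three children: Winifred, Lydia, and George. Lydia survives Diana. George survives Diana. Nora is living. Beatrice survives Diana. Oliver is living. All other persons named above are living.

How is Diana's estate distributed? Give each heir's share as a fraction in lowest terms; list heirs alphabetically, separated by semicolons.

Edmund, as surviving spouse, takes 1/3.
The remaining 2/3 passes to Diana's descendants per stirpes.
The 2/3 is divided into 4 equal shares of 1/6 among Rose, Isaac, Kenneth, Judith.
Rose predeceased; the 1/6 allotted to Rose's branch passes to Rose's issue by representation.
The 1/6 is divided into 2 equal shares of 1/12 among Albert, Charles.
Albert predeceased; the 1/12 allotted to Albert's branch passes to Albert's issue by representation.
The 1/12 is divided into 2 equal shares of 1/24 among Victor, Samuel.
Victor is living and takes 1/24.
Samuel predeceased; the 1/24 allotted to Samuel's branch passes to Samuel's issue by representation.
The 1/24 is divided into 2 equal shares of 1/48 among Fiona, Tessa.
Fiona is living and takes 1/48.
Tessa is living and takes 1/48.
Charles is living and takes 1/12.
Isaac predeceased; the 1/6 allotted to Isaac's branch passes to Isaac's issue by representation.
The 1/6 is divided into 3 equal shares of 1/18 among Martin, Harriet, Quentin.
Martin is living and takes 1/18.
Harriet is living and takes 1/18.
Quentin is living and takes 1/18.
Kenneth is living and takes 1/6.
Judith predeceased; the 1/6 allotted to Judith's branch passes to Judith's issue by representation.
The 1/6 is divided into 4 equal shares of 1/24 among Prudence, Nora, Beatrice, Oliver.
Prudence predeceased; the 1/24 allotted to Prudence's branch passes to Prudence's issue by representation.
The 1/24 is divided into 3 equal shares of 1/72 among Winifred, Lydia, George.
Winifred is living and takes 1/72.
Lydia is living and takes 1/72.
George is living and takes 1/72.
Nora is living and takes 1/24.
Beatrice is living and takes 1/24.
Oliver is living and takes 1/24.

Beatrice 1/24; Charles 1/12; Edmund 1/3; Fiona 1/48; George 1/72; Harriet 1/18; Kenneth 1/6; Lydia 1/72; Martin 1/18; Nora 1/24; Oliver 1/24; Quentin 1/18; Tessa 1/48; Victor 1/24; Winifred 1/72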